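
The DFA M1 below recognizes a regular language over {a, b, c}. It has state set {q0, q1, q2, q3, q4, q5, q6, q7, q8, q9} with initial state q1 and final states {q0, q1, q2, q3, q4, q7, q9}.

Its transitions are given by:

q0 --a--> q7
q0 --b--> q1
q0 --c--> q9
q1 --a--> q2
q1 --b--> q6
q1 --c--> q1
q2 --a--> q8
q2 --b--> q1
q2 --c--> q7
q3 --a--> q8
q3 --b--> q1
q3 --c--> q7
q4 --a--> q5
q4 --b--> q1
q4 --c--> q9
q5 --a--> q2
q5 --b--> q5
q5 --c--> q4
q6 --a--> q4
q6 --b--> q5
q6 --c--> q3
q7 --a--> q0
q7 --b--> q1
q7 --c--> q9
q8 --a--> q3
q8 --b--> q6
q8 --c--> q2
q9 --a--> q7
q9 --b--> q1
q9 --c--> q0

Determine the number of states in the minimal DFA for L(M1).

4

Every state is reachable, so we keep all 10.
Start with accepting vs non-accepting: {q0,q1,q2,q3,q4,q7,q9} | {q5,q6,q8}.
Split {q0,q1,q2,q3,q4,q7,q9} by δ(·,a) → {q0,q1,q7,q9} and {q2,q3,q4}.
On input a, block {q0,q1,q7,q9} splits into {q0,q7,q9} and {q1}.
Stable partition: {q0,q7,q9} | {q5,q6,q8} | {q2,q3,q4} | {q1} — 4 equivalence classes.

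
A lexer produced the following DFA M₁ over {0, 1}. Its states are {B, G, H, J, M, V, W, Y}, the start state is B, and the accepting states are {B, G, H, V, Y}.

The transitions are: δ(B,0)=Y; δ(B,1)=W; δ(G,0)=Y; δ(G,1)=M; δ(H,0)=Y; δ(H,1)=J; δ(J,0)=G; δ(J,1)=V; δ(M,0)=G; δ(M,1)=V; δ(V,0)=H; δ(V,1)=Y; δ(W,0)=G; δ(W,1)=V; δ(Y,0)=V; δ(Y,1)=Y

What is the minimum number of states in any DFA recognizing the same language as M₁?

4

Every state is reachable, so we keep all 8.
P0 = {B,G,H,V,Y} | {J,M,W}.
Refine {B,G,H,V,Y} on symbol 1: members go to different blocks, giving {B,G,H} and {V,Y}.
Refine {V,Y} on symbol 0: members go to different blocks, giving {V} and {Y}.
Stable partition: {B,G,H} | {J,M,W} | {V} | {Y} — 4 equivalence classes.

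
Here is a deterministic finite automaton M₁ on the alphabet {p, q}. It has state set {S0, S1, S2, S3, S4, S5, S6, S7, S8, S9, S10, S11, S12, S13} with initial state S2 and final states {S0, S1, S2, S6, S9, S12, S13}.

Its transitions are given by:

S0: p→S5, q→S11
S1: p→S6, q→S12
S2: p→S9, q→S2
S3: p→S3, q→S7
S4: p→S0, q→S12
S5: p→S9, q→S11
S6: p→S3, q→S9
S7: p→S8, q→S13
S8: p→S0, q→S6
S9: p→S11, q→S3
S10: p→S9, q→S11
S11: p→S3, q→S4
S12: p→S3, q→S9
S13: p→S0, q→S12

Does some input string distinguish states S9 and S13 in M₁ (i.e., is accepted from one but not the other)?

Yes

First remove the unreachable states {S1,S10}; 12 states remain.
Initial partition by acceptance: {S0,S2,S6,S9,S12,S13} | {S3,S4,S5,S7,S8,S11}.
Split {S0,S2,S6,S9,S12,S13} by δ(·,p) → {S0,S6,S9,S12} and {S2,S13}.
Refine {S0,S6,S9,S12} on symbol q: members go to different blocks, giving {S0,S9} and {S6,S12}.
Refine {S3,S4,S5,S7,S8,S11} on symbol p: members go to different blocks, giving {S3,S7,S11} and {S4,S5,S8}.
On input p, block {S0,S9} splits into {S0} and {S9}.
Refine {S3,S7,S11} on symbol p: members go to different blocks, giving {S3,S11} and {S7}.
Refine {S3,S11} on symbol q: members go to different blocks, giving {S3} and {S11}.
Refine {S2,S13} on symbol p: members go to different blocks, giving {S2} and {S13}.
On input p, block {S4,S5,S8} splits into {S4,S8} and {S5}.
The partition is now stable with 10 blocks: {S0} | {S3} | {S2} | {S6,S12} | {S4,S8} | {S9} | {S7} | {S11} | {S13} | {S5}.
S9 and S13 end up in different blocks, so they are distinguishable. For instance, the string 'p' is accepted from only S13.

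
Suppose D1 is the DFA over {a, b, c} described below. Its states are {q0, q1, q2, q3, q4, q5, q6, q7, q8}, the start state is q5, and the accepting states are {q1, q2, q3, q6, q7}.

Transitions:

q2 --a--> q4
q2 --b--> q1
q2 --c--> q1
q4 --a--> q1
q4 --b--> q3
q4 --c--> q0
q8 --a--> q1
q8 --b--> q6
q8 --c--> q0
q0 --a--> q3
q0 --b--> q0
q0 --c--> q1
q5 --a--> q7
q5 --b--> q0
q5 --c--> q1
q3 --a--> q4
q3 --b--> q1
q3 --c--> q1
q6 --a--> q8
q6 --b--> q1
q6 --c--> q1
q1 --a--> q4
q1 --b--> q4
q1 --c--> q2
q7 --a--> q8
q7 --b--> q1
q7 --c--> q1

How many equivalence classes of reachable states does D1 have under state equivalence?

Every state is reachable, so we keep all 9.
Initial partition by acceptance: {q1,q2,q3,q6,q7} | {q0,q4,q5,q8}.
On input b, block {q1,q2,q3,q6,q7} splits into {q2,q3,q6,q7} and {q1}.
Refine {q0,q4,q5,q8} on symbol a: members go to different blocks, giving {q0,q5} and {q4,q8}.
No further refinement is possible. Final partition (4 blocks): {q2,q3,q6,q7} | {q0,q5} | {q1} | {q4,q8}.

4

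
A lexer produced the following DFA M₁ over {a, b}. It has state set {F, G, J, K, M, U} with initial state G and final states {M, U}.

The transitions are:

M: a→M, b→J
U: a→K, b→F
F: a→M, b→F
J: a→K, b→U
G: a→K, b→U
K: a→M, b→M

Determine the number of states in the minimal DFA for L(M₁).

All states are reachable from the start state.
Start with accepting vs non-accepting: {M,U} | {F,G,J,K}.
Refine {M,U} on symbol a: members go to different blocks, giving {M} and {U}.
On input a, block {F,G,J,K} splits into {F,K} and {G,J}.
On input b, block {F,K} splits into {F} and {K}.
No further refinement is possible. Final partition (5 blocks): {M} | {F} | {U} | {G,J} | {K}.

5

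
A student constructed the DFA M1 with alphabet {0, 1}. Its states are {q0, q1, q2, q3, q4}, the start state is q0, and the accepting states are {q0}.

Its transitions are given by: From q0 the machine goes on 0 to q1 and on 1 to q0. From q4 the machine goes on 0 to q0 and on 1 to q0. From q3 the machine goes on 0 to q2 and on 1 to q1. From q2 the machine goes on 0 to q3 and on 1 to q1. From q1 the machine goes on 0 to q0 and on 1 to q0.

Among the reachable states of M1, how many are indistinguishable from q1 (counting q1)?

1

States {q2,q3,q4} cannot be reached from the start state, so discard them.
Start with accepting vs non-accepting: {q0} | {q1}.
The partition is now stable with 2 blocks: {q0} | {q1}.
The equivalence class containing q1 is {q1}, of size 1.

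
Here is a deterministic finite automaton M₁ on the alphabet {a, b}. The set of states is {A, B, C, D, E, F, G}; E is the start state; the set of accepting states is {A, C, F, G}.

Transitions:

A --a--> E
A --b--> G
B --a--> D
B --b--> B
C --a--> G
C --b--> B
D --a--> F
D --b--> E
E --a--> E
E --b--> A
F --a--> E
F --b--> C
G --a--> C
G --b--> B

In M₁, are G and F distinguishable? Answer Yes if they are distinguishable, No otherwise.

Start with accepting vs non-accepting: {A,C,F,G} | {B,D,E}.
Split {A,C,F,G} by δ(·,a) → {A,F} and {C,G}.
Refine {B,D,E} on symbol a: members go to different blocks, giving {B,E} and {D}.
Refine {B,E} on symbol a: members go to different blocks, giving {B} and {E}.
No further refinement is possible. Final partition (5 blocks): {A,F} | {B} | {C,G} | {D} | {E}.
G and F end up in different blocks, so they are distinguishable. For instance, the string 'a' is accepted from only G.

Yes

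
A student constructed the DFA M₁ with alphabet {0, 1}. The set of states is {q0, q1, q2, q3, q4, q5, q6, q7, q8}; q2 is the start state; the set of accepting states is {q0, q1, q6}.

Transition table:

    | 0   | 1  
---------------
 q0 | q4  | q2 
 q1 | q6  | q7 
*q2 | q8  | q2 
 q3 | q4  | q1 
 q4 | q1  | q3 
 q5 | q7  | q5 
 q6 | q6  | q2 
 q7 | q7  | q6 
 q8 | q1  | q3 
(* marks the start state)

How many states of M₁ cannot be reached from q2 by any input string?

2

BFS from q2 reaches {q1, q2, q3, q4, q6, q7, q8}; the 2 state(s) q0, q5 are never visited.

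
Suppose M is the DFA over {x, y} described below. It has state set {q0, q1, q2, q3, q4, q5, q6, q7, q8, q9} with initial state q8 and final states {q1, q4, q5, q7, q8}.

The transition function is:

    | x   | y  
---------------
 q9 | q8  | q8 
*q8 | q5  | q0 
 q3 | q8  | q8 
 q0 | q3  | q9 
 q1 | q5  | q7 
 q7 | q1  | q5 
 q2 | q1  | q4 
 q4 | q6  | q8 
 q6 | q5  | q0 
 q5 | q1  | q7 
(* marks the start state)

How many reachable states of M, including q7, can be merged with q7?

States {q2,q4,q6} cannot be reached from the start state, so discard them.
P0 = {q1,q5,q7,q8} | {q0,q3,q9}.
Split {q1,q5,q7,q8} by δ(·,y) → {q1,q5,q7} and {q8}.
Split {q0,q3,q9} by δ(·,x) → {q3,q9} and {q0}.
Stable partition: {q1,q5,q7} | {q3,q9} | {q8} | {q0} — 4 equivalence classes.
The equivalence class containing q7 is {q1,q5,q7}, of size 3.

3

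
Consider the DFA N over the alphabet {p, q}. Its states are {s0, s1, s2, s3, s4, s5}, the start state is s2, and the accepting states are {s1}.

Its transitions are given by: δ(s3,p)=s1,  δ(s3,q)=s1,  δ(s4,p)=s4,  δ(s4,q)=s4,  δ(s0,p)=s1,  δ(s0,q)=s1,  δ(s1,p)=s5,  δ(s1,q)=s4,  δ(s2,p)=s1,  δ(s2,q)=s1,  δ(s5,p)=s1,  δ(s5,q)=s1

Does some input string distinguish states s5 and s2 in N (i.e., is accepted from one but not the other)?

First remove the unreachable states {s0,s3}; 4 states remain.
P0 = {s1} | {s2,s4,s5}.
Refine {s2,s4,s5} on symbol p: members go to different blocks, giving {s2,s5} and {s4}.
Stable partition: {s1} | {s2,s5} | {s4} — 3 equivalence classes.
s5 and s2 lie in the same block of the stable partition, so they are equivalent — no string distinguishes them.

No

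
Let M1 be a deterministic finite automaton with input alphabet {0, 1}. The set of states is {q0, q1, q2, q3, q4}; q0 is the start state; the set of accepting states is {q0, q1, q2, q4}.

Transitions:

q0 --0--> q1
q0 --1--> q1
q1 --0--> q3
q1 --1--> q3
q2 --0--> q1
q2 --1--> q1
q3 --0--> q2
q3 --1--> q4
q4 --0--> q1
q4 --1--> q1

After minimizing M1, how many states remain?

3

Every state is reachable, so we keep all 5.
Start with accepting vs non-accepting: {q0,q1,q2,q4} | {q3}.
Split {q0,q1,q2,q4} by δ(·,0) → {q0,q2,q4} and {q1}.
Stable partition: {q0,q2,q4} | {q3} | {q1} — 3 equivalence classes.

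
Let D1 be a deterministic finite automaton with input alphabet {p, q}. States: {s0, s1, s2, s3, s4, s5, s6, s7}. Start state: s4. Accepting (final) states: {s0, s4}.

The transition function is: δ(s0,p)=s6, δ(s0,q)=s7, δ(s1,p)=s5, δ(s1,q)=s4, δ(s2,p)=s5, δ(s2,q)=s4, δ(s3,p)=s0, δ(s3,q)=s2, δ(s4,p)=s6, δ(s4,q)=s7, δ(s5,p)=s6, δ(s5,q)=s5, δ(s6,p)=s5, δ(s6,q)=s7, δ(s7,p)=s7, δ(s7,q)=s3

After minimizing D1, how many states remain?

6

States {s1} cannot be reached from the start state, so discard them.
Start with accepting vs non-accepting: {s0,s4} | {s2,s3,s5,s6,s7}.
Split {s2,s3,s5,s6,s7} by δ(·,p) → {s2,s5,s6,s7} and {s3}.
Refine {s2,s5,s6,s7} on symbol q: members go to different blocks, giving {s5,s6} and {s2} and {s7}.
Refine {s5,s6} on symbol q: members go to different blocks, giving {s5} and {s6}.
No further refinement is possible. Final partition (6 blocks): {s0,s4} | {s5} | {s3} | {s2} | {s7} | {s6}.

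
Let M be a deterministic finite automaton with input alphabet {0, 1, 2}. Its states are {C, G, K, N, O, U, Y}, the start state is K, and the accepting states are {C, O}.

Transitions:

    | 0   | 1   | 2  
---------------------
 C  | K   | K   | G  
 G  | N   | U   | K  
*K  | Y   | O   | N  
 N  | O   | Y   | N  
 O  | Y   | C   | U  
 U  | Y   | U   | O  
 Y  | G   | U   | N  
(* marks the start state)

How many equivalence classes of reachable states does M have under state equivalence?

Every state is reachable, so we keep all 7.
Initial partition by acceptance: {C,O} | {G,K,N,U,Y}.
Split {C,O} by δ(·,1) → {O} and {C}.
Refine {G,K,N,U,Y} on symbol 0: members go to different blocks, giving {G,K,U,Y} and {N}.
Refine {G,K,U,Y} on symbol 0: members go to different blocks, giving {K,U,Y} and {G}.
Refine {K,U,Y} on symbol 0: members go to different blocks, giving {K,U} and {Y}.
Split {K,U} by δ(·,1) → {U} and {K}.
Stable partition: {O} | {U} | {C} | {N} | {G} | {Y} | {K} — 7 equivalence classes.

7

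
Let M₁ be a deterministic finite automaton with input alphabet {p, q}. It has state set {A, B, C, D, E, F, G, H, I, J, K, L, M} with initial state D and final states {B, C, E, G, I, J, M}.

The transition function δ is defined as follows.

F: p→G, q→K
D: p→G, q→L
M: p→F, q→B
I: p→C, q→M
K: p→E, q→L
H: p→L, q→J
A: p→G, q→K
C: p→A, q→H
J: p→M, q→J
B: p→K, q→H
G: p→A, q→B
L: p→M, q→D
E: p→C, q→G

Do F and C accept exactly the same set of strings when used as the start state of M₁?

No

States {I} cannot be reached from the start state, so discard them.
Initial partition by acceptance: {B,C,E,G,J,M} | {A,D,F,H,K,L}.
On input p, block {B,C,E,G,J,M} splits into {B,C,G,M} and {E,J}.
Refine {B,C,G,M} on symbol q: members go to different blocks, giving {B,C} and {G,M}.
On input p, block {A,D,F,H,K,L} splits into {A,D,F,L} and {H} and {K}.
Refine {B,C} on symbol p: members go to different blocks, giving {B} and {C}.
Refine {A,D,F,L} on symbol q: members go to different blocks, giving {A,F} and {D,L}.
Refine {E,J} on symbol p: members go to different blocks, giving {E} and {J}.
No further refinement is possible. Final partition (9 blocks): {B} | {A,F} | {E} | {G,M} | {H} | {K} | {C} | {D,L} | {J}.
F and C end up in different blocks, so they are distinguishable. For instance, the string 'ε' is accepted from only C.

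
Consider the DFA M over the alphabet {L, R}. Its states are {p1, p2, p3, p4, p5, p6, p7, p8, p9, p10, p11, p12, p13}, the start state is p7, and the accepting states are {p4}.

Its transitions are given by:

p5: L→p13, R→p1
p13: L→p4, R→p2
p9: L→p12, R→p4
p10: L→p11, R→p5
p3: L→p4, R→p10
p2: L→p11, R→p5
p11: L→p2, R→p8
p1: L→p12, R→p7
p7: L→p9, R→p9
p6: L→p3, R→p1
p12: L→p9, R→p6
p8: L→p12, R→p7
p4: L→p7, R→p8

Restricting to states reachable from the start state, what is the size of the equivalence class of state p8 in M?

2

Initial partition by acceptance: {p4} | {p1,p2,p3,p5,p6,p7,p8,p9,p10,p11,p12,p13}.
On input L, block {p1,p2,p3,p5,p6,p7,p8,p9,p10,p11,p12,p13} splits into {p1,p2,p5,p6,p7,p8,p9,p10,p11,p12} and {p3,p13}.
On input L, block {p1,p2,p5,p6,p7,p8,p9,p10,p11,p12} splits into {p1,p2,p7,p8,p9,p10,p11,p12} and {p5,p6}.
On input R, block {p1,p2,p7,p8,p9,p10,p11,p12} splits into {p1,p7,p8,p11} and {p2,p10,p12} and {p9}.
Split {p1,p7,p8,p11} by δ(·,L) → {p1,p8,p11} and {p7}.
On input R, block {p1,p8,p11} splits into {p1,p8} and {p11}.
Refine {p2,p10,p12} on symbol L: members go to different blocks, giving {p2,p10} and {p12}.
Stable partition: {p4} | {p1,p8} | {p3,p13} | {p5,p6} | {p2,p10} | {p9} | {p7} | {p11} | {p12} — 9 equivalence classes.
The equivalence class containing p8 is {p1,p8}, of size 2.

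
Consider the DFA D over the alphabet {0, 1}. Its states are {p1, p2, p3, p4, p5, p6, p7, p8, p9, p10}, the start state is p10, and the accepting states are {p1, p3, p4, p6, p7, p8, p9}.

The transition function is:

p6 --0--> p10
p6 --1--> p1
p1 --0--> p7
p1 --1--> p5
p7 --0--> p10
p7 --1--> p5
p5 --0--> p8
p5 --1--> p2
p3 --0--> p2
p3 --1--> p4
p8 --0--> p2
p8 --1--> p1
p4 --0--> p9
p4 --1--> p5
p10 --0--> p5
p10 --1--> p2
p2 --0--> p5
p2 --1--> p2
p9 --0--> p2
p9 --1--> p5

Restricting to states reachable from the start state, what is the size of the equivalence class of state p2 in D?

2

Reachable states from the start: {p1,p2,p5,p7,p8,p10}. Unreachable: {p3,p4,p6,p9} — drop them.
Start with accepting vs non-accepting: {p1,p7,p8} | {p2,p5,p10}.
On input 0, block {p1,p7,p8} splits into {p7,p8} and {p1}.
On input 1, block {p7,p8} splits into {p7} and {p8}.
On input 0, block {p2,p5,p10} splits into {p2,p10} and {p5}.
Stable partition: {p7} | {p2,p10} | {p1} | {p8} | {p5} — 5 equivalence classes.
The equivalence class containing p2 is {p2,p10}, of size 2.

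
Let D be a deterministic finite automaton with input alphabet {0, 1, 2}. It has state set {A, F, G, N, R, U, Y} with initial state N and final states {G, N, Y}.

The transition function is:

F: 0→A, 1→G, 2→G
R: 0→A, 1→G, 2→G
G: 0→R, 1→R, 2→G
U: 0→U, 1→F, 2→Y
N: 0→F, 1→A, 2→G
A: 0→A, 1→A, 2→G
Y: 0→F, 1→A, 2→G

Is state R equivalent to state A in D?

States {U,Y} cannot be reached from the start state, so discard them.
Start with accepting vs non-accepting: {G,N} | {A,F,R}.
Split {A,F,R} by δ(·,1) → {F,R} and {A}.
Split {G,N} by δ(·,1) → {N} and {G}.
The partition is now stable with 4 blocks: {N} | {F,R} | {A} | {G}.
R and A end up in different blocks, so they are distinguishable. For instance, the string '1' is accepted from only R.

No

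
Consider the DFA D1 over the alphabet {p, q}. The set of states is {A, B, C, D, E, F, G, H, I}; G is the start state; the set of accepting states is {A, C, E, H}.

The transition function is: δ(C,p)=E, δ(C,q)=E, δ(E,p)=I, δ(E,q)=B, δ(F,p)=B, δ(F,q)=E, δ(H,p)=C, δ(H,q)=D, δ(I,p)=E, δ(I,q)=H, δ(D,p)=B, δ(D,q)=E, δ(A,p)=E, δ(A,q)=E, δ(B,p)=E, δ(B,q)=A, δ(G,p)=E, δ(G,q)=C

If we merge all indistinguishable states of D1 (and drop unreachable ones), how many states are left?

6

States {F} cannot be reached from the start state, so discard them.
P0 = {A,C,E,H} | {B,D,G,I}.
Refine {A,C,E,H} on symbol p: members go to different blocks, giving {A,C,H} and {E}.
On input p, block {A,C,H} splits into {A,C} and {H}.
Split {B,D,G,I} by δ(·,p) → {B,G,I} and {D}.
Refine {B,G,I} on symbol q: members go to different blocks, giving {B,G} and {I}.
No further refinement is possible. Final partition (6 blocks): {A,C} | {B,G} | {E} | {H} | {D} | {I}.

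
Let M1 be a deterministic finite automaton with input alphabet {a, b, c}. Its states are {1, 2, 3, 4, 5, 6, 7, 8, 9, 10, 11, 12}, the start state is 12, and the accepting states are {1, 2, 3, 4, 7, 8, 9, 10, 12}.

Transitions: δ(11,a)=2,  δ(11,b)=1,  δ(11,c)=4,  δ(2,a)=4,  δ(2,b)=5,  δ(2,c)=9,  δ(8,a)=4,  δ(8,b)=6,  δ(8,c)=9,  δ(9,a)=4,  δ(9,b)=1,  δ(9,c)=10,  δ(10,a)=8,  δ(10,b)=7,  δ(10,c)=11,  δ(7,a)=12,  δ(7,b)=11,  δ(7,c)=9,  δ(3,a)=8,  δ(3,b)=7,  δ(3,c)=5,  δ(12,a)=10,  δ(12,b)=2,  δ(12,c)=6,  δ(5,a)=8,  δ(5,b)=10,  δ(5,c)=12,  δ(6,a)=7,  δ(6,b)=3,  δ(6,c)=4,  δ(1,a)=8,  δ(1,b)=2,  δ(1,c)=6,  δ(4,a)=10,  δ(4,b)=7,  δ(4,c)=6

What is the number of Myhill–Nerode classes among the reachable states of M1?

5

Every state is reachable, so we keep all 12.
Start with accepting vs non-accepting: {1,2,3,4,7,8,9,10,12} | {5,6,11}.
Refine {1,2,3,4,7,8,9,10,12} on symbol b: members go to different blocks, giving {1,3,4,9,10,12} and {2,7,8}.
Refine {1,3,4,9,10,12} on symbol a: members go to different blocks, giving {1,3,10} and {4,9,12}.
Refine {4,9,12} on symbol a: members go to different blocks, giving {4,12} and {9}.
No further refinement is possible. Final partition (5 blocks): {1,3,10} | {5,6,11} | {2,7,8} | {4,12} | {9}.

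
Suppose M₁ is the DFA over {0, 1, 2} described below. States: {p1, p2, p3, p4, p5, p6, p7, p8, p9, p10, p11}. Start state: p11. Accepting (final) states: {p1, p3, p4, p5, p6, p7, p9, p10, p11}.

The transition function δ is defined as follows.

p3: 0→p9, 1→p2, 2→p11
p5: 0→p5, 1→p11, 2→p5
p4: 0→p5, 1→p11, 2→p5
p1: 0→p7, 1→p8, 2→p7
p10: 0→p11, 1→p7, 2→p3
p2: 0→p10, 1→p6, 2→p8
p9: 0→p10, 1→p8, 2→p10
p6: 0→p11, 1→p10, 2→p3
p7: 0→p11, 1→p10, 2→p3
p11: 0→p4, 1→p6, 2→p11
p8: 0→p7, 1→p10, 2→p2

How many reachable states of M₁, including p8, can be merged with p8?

First remove the unreachable states {p1}; 10 states remain.
P0 = {p3,p4,p5,p6,p7,p9,p10,p11} | {p2,p8}.
On input 1, block {p3,p4,p5,p6,p7,p9,p10,p11} splits into {p4,p5,p6,p7,p10,p11} and {p3,p9}.
Refine {p4,p5,p6,p7,p10,p11} on symbol 2: members go to different blocks, giving {p4,p5,p11} and {p6,p7,p10}.
On input 1, block {p4,p5,p11} splits into {p4,p5} and {p11}.
On input 0, block {p3,p9} splits into {p3} and {p9}.
Stable partition: {p4,p5} | {p2,p8} | {p3} | {p6,p7,p10} | {p11} | {p9} — 6 equivalence classes.
State p8 belongs to the block {p2,p8}, which has 2 states.

2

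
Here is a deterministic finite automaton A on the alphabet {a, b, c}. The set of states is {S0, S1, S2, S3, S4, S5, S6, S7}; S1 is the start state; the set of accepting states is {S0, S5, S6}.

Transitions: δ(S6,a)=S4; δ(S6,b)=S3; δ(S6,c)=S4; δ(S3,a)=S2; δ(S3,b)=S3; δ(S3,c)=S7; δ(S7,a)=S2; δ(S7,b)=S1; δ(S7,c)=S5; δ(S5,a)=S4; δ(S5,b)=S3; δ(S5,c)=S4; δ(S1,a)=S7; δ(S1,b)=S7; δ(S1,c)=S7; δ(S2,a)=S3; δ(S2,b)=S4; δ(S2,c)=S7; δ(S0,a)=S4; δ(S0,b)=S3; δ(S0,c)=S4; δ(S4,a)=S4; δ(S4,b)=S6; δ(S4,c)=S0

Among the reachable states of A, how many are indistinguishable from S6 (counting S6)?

3

Every state is reachable, so we keep all 8.
Start with accepting vs non-accepting: {S0,S5,S6} | {S1,S2,S3,S4,S7}.
Split {S1,S2,S3,S4,S7} by δ(·,b) → {S1,S2,S3,S7} and {S4}.
On input b, block {S1,S2,S3,S7} splits into {S1,S3,S7} and {S2}.
Split {S1,S3,S7} by δ(·,a) → {S3,S7} and {S1}.
Refine {S3,S7} on symbol b: members go to different blocks, giving {S3} and {S7}.
No further refinement is possible. Final partition (6 blocks): {S0,S5,S6} | {S3} | {S4} | {S2} | {S1} | {S7}.
The equivalence class containing S6 is {S0,S5,S6}, of size 3.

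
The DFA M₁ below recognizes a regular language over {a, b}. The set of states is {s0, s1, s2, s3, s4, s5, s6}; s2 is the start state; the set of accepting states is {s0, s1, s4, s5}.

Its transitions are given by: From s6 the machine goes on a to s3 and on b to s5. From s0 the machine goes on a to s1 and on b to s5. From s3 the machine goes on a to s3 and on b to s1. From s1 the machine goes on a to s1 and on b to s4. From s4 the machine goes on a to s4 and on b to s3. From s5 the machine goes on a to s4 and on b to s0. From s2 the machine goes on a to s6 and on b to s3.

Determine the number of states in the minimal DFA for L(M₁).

P0 = {s0,s1,s4,s5} | {s2,s3,s6}.
On input b, block {s0,s1,s4,s5} splits into {s0,s1,s5} and {s4}.
On input a, block {s0,s1,s5} splits into {s0,s1} and {s5}.
Refine {s0,s1} on symbol b: members go to different blocks, giving {s0} and {s1}.
Split {s2,s3,s6} by δ(·,b) → {s2} and {s3} and {s6}.
Stable partition: {s0} | {s2} | {s4} | {s5} | {s1} | {s3} | {s6} — 7 equivalence classes.

7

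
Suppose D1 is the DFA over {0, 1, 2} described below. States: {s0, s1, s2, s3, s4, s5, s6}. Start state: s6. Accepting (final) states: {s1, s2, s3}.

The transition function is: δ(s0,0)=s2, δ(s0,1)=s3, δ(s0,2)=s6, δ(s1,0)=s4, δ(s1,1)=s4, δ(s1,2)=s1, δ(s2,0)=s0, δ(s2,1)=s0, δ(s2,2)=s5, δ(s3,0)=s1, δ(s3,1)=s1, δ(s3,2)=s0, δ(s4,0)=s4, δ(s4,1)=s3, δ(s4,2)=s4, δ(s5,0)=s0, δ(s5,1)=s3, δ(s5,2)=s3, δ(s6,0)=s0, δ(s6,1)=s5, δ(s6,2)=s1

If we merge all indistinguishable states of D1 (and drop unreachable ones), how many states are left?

7

Every state is reachable, so we keep all 7.
P0 = {s1,s2,s3} | {s0,s4,s5,s6}.
Refine {s1,s2,s3} on symbol 0: members go to different blocks, giving {s1,s2} and {s3}.
Refine {s1,s2} on symbol 2: members go to different blocks, giving {s1} and {s2}.
Split {s0,s4,s5,s6} by δ(·,0) → {s4,s5,s6} and {s0}.
Refine {s4,s5,s6} on symbol 0: members go to different blocks, giving {s5,s6} and {s4}.
Refine {s5,s6} on symbol 1: members go to different blocks, giving {s5} and {s6}.
Stable partition: {s1} | {s5} | {s3} | {s2} | {s0} | {s4} | {s6} — 7 equivalence classes.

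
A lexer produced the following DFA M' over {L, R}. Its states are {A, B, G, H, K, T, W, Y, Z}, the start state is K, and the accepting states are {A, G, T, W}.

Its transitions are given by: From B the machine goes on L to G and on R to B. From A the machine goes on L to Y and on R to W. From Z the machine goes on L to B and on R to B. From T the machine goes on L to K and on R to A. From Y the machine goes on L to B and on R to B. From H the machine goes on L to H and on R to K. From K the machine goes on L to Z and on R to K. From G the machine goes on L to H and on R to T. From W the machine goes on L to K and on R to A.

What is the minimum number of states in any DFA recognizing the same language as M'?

Every state is reachable, so we keep all 9.
Initial partition by acceptance: {A,G,T,W} | {B,H,K,Y,Z}.
Split {B,H,K,Y,Z} by δ(·,L) → {H,K,Y,Z} and {B}.
Split {H,K,Y,Z} by δ(·,L) → {Y,Z} and {H,K}.
Split {A,G,T,W} by δ(·,L) → {G,T,W} and {A}.
On input R, block {G,T,W} splits into {T,W} and {G}.
Split {H,K} by δ(·,L) → {H} and {K}.
Stable partition: {T,W} | {Y,Z} | {B} | {H} | {A} | {G} | {K} — 7 equivalence classes.

7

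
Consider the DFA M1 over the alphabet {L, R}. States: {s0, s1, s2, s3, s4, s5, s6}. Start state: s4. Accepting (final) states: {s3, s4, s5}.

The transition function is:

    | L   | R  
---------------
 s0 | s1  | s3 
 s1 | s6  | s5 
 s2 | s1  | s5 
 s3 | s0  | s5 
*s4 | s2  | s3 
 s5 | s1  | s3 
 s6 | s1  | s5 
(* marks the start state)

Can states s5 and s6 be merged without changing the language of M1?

All states are reachable from the start state.
P0 = {s3,s4,s5} | {s0,s1,s2,s6}.
The partition is now stable with 2 blocks: {s3,s4,s5} | {s0,s1,s2,s6}.
s5 and s6 end up in different blocks, so they are distinguishable. For instance, the string 'ε' is accepted from only s5.

No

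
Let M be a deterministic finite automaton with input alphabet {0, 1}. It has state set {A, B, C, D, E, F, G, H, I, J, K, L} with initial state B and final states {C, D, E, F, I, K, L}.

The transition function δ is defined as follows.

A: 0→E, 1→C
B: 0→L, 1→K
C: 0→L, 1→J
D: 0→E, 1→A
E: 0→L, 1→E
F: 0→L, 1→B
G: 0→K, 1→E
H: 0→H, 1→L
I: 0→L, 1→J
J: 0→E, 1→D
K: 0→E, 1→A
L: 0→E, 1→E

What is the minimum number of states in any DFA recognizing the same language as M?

3

First remove the unreachable states {F,G,H,I}; 8 states remain.
Start with accepting vs non-accepting: {C,D,E,K,L} | {A,B,J}.
Split {C,D,E,K,L} by δ(·,1) → {C,D,K} and {E,L}.
The partition is now stable with 3 blocks: {C,D,K} | {A,B,J} | {E,L}.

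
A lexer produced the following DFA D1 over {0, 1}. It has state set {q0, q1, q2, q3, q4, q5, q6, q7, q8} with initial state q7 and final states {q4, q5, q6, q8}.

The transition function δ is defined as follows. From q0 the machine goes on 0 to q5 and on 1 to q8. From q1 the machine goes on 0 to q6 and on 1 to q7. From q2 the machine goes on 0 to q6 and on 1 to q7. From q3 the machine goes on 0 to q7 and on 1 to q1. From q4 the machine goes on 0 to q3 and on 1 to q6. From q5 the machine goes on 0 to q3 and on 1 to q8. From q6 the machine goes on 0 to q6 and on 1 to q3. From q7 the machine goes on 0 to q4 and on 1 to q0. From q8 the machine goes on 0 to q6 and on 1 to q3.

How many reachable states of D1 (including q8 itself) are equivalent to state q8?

2

First remove the unreachable states {q2}; 8 states remain.
Initial partition by acceptance: {q4,q5,q6,q8} | {q0,q1,q3,q7}.
Refine {q4,q5,q6,q8} on symbol 0: members go to different blocks, giving {q4,q5} and {q6,q8}.
Refine {q0,q1,q3,q7} on symbol 0: members go to different blocks, giving {q0,q7} and {q1} and {q3}.
Refine {q0,q7} on symbol 1: members go to different blocks, giving {q0} and {q7}.
The partition is now stable with 6 blocks: {q4,q5} | {q0} | {q6,q8} | {q1} | {q3} | {q7}.
State q8 belongs to the block {q6,q8}, which has 2 states.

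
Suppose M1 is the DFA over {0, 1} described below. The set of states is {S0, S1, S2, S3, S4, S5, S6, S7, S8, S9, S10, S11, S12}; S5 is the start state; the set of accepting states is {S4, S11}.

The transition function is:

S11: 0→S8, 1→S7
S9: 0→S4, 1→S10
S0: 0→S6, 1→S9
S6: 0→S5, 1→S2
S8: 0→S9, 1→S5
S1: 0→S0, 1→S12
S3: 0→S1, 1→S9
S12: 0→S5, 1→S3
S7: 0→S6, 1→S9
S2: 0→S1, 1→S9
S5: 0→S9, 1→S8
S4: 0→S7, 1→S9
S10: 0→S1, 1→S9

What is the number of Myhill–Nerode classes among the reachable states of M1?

First remove the unreachable states {S11}; 12 states remain.
P0 = {S4} | {S0,S1,S2,S3,S5,S6,S7,S8,S9,S10,S12}.
Refine {S0,S1,S2,S3,S5,S6,S7,S8,S9,S10,S12} on symbol 0: members go to different blocks, giving {S0,S1,S2,S3,S5,S6,S7,S8,S10,S12} and {S9}.
Refine {S0,S1,S2,S3,S5,S6,S7,S8,S10,S12} on symbol 0: members go to different blocks, giving {S0,S1,S2,S3,S6,S7,S10,S12} and {S5,S8}.
Refine {S0,S1,S2,S3,S6,S7,S10,S12} on symbol 0: members go to different blocks, giving {S0,S1,S2,S3,S7,S10} and {S6,S12}.
Split {S0,S1,S2,S3,S7,S10} by δ(·,0) → {S1,S2,S3,S10} and {S0,S7}.
Refine {S1,S2,S3,S10} on symbol 0: members go to different blocks, giving {S2,S3,S10} and {S1}.
No further refinement is possible. Final partition (7 blocks): {S4} | {S2,S3,S10} | {S9} | {S5,S8} | {S6,S12} | {S0,S7} | {S1}.

7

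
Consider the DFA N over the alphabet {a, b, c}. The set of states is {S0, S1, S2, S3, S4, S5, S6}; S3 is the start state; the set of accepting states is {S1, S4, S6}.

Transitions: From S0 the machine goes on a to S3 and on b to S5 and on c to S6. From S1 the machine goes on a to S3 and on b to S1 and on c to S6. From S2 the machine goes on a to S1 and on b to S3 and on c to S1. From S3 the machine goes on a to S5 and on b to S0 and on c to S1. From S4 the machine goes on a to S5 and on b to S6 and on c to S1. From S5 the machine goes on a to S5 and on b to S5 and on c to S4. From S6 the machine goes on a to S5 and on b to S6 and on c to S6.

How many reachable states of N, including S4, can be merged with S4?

First remove the unreachable states {S2}; 6 states remain.
Start with accepting vs non-accepting: {S1,S4,S6} | {S0,S3,S5}.
Stable partition: {S1,S4,S6} | {S0,S3,S5} — 2 equivalence classes.
State S4 belongs to the block {S1,S4,S6}, which has 3 states.

3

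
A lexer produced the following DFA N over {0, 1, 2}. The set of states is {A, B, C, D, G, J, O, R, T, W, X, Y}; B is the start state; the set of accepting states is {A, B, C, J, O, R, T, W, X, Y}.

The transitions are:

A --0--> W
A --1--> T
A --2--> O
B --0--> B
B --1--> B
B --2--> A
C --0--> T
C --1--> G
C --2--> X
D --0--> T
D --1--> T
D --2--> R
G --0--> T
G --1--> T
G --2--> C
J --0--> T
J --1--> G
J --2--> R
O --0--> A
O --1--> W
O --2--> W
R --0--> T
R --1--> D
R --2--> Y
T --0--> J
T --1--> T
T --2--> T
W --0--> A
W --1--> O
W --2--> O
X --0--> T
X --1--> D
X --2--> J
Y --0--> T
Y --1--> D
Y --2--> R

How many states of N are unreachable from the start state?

Every one of the 12 states is reachable from B.

0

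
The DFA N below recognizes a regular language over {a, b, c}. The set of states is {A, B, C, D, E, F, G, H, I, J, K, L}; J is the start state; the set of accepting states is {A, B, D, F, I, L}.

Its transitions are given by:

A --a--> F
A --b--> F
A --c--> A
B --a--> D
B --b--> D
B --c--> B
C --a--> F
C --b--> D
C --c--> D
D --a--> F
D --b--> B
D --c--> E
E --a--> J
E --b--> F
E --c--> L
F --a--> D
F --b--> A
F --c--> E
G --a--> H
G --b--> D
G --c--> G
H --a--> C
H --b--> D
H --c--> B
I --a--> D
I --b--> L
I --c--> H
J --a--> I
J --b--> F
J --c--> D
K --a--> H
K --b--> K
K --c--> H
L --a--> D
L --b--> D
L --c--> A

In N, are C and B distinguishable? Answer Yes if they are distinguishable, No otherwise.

Yes

First remove the unreachable states {G,K}; 10 states remain.
Initial partition by acceptance: {A,B,D,F,I,L} | {C,E,H,J}.
Refine {A,B,D,F,I,L} on symbol c: members go to different blocks, giving {A,B,L} and {D,F,I}.
Split {C,E,H,J} by δ(·,a) → {C,J} and {E,H}.
No further refinement is possible. Final partition (4 blocks): {A,B,L} | {C,J} | {D,F,I} | {E,H}.
C and B end up in different blocks, so they are distinguishable. For instance, the string 'ε' is accepted from only B.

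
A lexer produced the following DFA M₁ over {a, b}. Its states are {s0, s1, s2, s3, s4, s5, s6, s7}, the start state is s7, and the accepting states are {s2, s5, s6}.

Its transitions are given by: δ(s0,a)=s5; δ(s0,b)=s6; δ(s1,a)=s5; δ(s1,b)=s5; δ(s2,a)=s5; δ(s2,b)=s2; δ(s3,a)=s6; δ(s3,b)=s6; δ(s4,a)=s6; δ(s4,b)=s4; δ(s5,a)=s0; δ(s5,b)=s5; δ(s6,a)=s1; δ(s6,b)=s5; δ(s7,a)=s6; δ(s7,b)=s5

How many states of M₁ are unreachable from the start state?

3

Starting at s7 and following transitions, the reachable set is {s0, s1, s5, s6, s7}. That leaves s2, s3, s4 unreachable — 3 in total.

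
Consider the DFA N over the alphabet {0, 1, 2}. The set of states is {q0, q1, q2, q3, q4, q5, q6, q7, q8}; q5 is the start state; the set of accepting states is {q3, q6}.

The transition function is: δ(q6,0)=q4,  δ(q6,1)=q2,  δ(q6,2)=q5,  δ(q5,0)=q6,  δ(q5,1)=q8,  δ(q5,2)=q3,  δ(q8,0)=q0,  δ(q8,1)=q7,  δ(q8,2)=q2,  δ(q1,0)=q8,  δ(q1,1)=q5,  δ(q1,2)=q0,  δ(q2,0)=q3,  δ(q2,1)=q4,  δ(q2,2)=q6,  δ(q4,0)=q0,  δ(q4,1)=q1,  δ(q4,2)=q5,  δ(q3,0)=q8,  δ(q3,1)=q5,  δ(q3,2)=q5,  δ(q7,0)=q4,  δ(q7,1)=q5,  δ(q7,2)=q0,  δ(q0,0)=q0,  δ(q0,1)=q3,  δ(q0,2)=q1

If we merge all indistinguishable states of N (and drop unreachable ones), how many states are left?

Start with accepting vs non-accepting: {q3,q6} | {q0,q1,q2,q4,q5,q7,q8}.
Refine {q0,q1,q2,q4,q5,q7,q8} on symbol 0: members go to different blocks, giving {q0,q1,q4,q7,q8} and {q2,q5}.
Refine {q0,q1,q4,q7,q8} on symbol 1: members go to different blocks, giving {q1,q7} and {q4,q8} and {q0}.
Stable partition: {q3,q6} | {q1,q7} | {q2,q5} | {q4,q8} | {q0} — 5 equivalence classes.

5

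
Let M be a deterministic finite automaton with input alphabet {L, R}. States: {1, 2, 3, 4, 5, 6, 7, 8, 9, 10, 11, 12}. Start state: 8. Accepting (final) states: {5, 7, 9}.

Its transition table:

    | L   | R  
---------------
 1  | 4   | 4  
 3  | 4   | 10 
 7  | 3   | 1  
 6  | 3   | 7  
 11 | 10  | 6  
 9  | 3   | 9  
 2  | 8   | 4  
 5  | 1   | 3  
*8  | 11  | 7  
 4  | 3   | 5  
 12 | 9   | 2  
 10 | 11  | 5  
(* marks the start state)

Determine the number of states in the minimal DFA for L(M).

First remove the unreachable states {2,9,12}; 9 states remain.
P0 = {5,7} | {1,3,4,6,8,10,11}.
Split {1,3,4,6,8,10,11} by δ(·,R) → {4,6,8,10} and {1,3,11}.
No further refinement is possible. Final partition (3 blocks): {5,7} | {4,6,8,10} | {1,3,11}.

3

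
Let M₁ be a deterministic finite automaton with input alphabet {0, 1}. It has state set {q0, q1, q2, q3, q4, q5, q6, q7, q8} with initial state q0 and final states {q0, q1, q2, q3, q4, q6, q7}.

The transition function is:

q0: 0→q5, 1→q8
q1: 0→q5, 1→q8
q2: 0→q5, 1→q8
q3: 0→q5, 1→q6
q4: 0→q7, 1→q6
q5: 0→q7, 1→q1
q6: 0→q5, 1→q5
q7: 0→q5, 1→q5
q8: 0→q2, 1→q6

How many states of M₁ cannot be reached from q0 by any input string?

Starting at q0 and following transitions, the reachable set is {q0, q1, q2, q5, q6, q7, q8}. That leaves q3, q4 unreachable — 2 in total.

2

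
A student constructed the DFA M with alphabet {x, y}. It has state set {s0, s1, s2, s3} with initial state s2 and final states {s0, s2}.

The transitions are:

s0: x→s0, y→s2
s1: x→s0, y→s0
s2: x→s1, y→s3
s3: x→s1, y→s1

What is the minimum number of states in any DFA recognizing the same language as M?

Every state is reachable, so we keep all 4.
Start with accepting vs non-accepting: {s0,s2} | {s1,s3}.
Refine {s0,s2} on symbol x: members go to different blocks, giving {s0} and {s2}.
Refine {s1,s3} on symbol x: members go to different blocks, giving {s1} and {s3}.
The partition is now stable with 4 blocks: {s0} | {s1} | {s2} | {s3}.

4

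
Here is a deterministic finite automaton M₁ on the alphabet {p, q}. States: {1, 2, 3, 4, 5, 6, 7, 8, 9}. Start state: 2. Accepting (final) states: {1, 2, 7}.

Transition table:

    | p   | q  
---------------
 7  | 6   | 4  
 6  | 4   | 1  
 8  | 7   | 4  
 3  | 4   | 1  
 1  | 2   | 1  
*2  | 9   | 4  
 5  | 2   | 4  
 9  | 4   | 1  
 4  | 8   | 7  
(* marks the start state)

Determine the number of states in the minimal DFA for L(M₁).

5

Reachable states from the start: {1,2,4,6,7,8,9}. Unreachable: {3,5} — drop them.
Start with accepting vs non-accepting: {1,2,7} | {4,6,8,9}.
Split {1,2,7} by δ(·,p) → {2,7} and {1}.
Split {4,6,8,9} by δ(·,p) → {4,6,9} and {8}.
On input p, block {4,6,9} splits into {6,9} and {4}.
No further refinement is possible. Final partition (5 blocks): {2,7} | {6,9} | {1} | {8} | {4}.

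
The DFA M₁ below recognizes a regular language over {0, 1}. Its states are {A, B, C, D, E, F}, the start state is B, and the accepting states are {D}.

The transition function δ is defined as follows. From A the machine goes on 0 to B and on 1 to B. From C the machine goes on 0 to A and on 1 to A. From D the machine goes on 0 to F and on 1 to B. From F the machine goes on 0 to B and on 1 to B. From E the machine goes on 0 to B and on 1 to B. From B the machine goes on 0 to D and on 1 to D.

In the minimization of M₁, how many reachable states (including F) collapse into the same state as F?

Reachable states from the start: {B,D,F}. Unreachable: {A,C,E} — drop them.
Start with accepting vs non-accepting: {D} | {B,F}.
Refine {B,F} on symbol 0: members go to different blocks, giving {B} and {F}.
No further refinement is possible. Final partition (3 blocks): {D} | {B} | {F}.
State F belongs to the block {F}, which has 1 states.

1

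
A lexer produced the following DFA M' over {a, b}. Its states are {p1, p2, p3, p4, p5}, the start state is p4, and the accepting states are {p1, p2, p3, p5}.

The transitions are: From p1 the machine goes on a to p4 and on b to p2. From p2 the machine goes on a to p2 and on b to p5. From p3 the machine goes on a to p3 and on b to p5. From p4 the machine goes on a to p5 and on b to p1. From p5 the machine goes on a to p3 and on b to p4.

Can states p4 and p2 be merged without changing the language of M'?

No

P0 = {p1,p2,p3,p5} | {p4}.
Refine {p1,p2,p3,p5} on symbol a: members go to different blocks, giving {p2,p3,p5} and {p1}.
Split {p2,p3,p5} by δ(·,b) → {p2,p3} and {p5}.
The partition is now stable with 4 blocks: {p2,p3} | {p4} | {p1} | {p5}.
p4 and p2 end up in different blocks, so they are distinguishable. For instance, the string 'ε' is accepted from only p2.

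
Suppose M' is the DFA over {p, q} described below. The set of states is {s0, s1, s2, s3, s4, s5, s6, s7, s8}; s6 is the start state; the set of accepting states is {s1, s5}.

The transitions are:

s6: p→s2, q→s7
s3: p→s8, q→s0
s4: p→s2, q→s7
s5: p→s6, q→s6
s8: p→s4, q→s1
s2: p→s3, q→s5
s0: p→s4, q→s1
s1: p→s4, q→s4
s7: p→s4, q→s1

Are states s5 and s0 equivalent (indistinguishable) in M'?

Every state is reachable, so we keep all 9.
Start with accepting vs non-accepting: {s1,s5} | {s0,s2,s3,s4,s6,s7,s8}.
Split {s0,s2,s3,s4,s6,s7,s8} by δ(·,q) → {s0,s2,s7,s8} and {s3,s4,s6}.
The partition is now stable with 3 blocks: {s1,s5} | {s0,s2,s7,s8} | {s3,s4,s6}.
s5 and s0 end up in different blocks, so they are distinguishable. For instance, the string 'ε' is accepted from only s5.

No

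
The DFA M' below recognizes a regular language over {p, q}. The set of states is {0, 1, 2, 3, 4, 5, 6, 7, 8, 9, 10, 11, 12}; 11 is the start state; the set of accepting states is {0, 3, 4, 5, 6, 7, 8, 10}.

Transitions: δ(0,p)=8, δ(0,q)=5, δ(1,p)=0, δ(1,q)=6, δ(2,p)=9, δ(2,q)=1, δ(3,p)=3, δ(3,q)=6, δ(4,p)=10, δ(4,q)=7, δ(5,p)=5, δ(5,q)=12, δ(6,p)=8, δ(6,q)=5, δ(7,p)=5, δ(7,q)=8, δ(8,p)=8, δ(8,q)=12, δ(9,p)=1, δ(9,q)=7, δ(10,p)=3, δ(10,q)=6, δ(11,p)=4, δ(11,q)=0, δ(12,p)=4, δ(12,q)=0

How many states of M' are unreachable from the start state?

No path from 11 leads to 1, 2, 9; the other 10 states are all reachable.

3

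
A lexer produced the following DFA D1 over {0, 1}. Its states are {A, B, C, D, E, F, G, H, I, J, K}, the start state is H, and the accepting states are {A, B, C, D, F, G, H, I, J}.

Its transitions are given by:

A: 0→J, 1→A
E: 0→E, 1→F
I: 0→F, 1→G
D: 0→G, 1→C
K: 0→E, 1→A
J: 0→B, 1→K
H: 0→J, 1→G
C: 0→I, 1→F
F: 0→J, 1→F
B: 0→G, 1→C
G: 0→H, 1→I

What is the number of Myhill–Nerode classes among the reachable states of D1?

8

States {D} cannot be reached from the start state, so discard them.
P0 = {A,B,C,F,G,H,I,J} | {E,K}.
Refine {A,B,C,F,G,H,I,J} on symbol 1: members go to different blocks, giving {A,B,C,F,G,H,I} and {J}.
On input 0, block {A,B,C,F,G,H,I} splits into {B,C,G,I} and {A,F,H}.
Refine {B,C,G,I} on symbol 0: members go to different blocks, giving {B,C} and {G,I}.
Split {B,C} by δ(·,1) → {B} and {C}.
On input 1, block {A,F,H} splits into {A,F} and {H}.
Split {G,I} by δ(·,0) → {G} and {I}.
Stable partition: {B} | {E,K} | {J} | {A,F} | {G} | {C} | {H} | {I} — 8 equivalence classes.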